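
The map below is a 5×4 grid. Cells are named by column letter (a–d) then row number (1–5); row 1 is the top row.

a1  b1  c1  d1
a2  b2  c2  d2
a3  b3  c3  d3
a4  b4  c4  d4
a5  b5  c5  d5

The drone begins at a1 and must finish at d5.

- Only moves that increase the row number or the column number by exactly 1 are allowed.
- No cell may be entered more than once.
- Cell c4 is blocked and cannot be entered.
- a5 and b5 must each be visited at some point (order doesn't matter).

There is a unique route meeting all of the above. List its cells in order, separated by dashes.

a1 - a2 - a3 - a4 - a5 - b5 - c5 - d5

Moves only go right or down, so the column and row indices never decrease.
Route from a1: 4× down (reaching a5), 3× right (reaching d5) — 7 moves in all.
Check: all required cells visited.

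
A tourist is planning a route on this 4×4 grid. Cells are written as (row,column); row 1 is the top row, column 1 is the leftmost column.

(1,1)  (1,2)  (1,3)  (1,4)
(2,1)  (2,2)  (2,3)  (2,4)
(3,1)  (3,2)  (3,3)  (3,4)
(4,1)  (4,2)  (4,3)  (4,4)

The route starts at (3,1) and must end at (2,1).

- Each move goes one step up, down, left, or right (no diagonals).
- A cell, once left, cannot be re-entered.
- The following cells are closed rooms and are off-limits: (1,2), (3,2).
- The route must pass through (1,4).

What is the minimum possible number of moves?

Any route passes through (1,4) somewhere between (3,1) and (2,1). Summing Manhattan distances along the two legs ((3,1) → (1,4) → (2,1)) gives a lower bound of 5 + 4 = 9 moves.
The shortest route satisfying every rule uses 11 moves: (3,1) → (4,1) → (4,2) → (4,3) → (3,3) → (3,4) → (2,4) → (1,4) → (1,3) → (2,3) → (2,2) → (2,1).
The bound of 9 isn't tight here; checking systematically, no route of length 9 through 10 satisfies every constraint, so 11 is the minimum.

11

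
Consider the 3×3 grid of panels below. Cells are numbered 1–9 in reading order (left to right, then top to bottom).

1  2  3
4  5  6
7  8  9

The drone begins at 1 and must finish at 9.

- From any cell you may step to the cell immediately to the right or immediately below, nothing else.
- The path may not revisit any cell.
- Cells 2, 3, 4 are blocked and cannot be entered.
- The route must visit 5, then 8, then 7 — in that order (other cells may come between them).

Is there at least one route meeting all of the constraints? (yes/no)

no

7 lies to the left of 8, so going from 8 to 7 would need a leftward move — but moves only go right/down, so 8 cannot be visited before 7.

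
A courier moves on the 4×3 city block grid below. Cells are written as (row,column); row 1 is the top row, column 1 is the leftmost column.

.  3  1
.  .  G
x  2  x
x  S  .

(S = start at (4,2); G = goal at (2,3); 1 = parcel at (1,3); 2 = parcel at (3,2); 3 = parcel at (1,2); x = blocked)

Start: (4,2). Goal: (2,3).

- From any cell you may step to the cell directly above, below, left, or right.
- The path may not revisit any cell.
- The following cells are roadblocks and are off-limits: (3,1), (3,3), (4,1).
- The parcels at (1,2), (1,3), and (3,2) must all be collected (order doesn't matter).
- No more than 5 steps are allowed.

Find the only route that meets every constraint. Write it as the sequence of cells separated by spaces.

The 5-move cap with required stops at (1,2), (1,3), (3,2) leaves no slack for detours.
Route from (4,2): up 3 to (1,2), right 1 to (1,3), down 1 to (2,3) — 5 moves in all.
Check: all required cells visited; 5 ≤ 5 moves.

(4,2) (3,2) (2,2) (1,2) (1,3) (2,3)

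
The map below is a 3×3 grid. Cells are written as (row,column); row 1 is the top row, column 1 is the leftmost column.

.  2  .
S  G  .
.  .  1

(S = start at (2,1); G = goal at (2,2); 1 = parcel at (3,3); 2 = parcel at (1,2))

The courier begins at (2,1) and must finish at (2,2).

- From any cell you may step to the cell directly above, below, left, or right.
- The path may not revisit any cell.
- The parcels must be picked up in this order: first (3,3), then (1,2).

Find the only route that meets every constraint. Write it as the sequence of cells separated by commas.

The waypoints must appear in the order (3,3), (1,2), with no cell reused.
Route from (2,1): down to (3,1), 2× right (reaching (3,3)), 2× up (reaching (1,3)), left to (1,2), down to (2,2) — 7 moves in all.
Check: order respected (1 at step 3, 2 at step 6).

(2,1), (3,1), (3,2), (3,3), (2,3), (1,3), (1,2), (2,2)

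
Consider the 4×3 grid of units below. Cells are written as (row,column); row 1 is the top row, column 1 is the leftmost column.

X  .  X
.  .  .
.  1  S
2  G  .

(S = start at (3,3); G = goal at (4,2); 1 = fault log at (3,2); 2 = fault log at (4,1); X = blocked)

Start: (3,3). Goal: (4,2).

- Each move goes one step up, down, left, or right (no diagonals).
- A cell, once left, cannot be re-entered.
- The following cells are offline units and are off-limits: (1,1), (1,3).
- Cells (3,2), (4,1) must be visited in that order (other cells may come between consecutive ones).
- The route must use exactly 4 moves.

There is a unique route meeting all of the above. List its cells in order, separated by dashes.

(3,3) - (3,2) - (3,1) - (4,1) - (4,2)

The waypoints must appear in the order (3,2), (4,1), with no cell reused.
Route from (3,3): left 2 to (3,1), down 1 to (4,1), right 1 to (4,2) — 4 moves in all.
Check: order respected (1 at step 1, 2 at step 3); 4 moves as required.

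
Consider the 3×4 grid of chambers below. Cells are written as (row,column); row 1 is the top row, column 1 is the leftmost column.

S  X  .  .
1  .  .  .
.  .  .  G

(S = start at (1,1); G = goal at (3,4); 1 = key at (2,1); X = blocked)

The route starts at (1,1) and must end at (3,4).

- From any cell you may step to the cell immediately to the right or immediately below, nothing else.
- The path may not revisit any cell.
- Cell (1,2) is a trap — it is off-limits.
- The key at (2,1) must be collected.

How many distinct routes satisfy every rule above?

4

A right/down-only route from (1,1) to (3,4) makes exactly 2 down-moves and 3 right-moves in some order.
With no other constraints that would be C(5,2) = 10 routes.
Split at (2,1) and multiply the segment counts (each segment already excludes blocked cells): (1,1)→(2,1): 1; (2,1)→(3,4): 4; product = 4.
That gives 4 routes.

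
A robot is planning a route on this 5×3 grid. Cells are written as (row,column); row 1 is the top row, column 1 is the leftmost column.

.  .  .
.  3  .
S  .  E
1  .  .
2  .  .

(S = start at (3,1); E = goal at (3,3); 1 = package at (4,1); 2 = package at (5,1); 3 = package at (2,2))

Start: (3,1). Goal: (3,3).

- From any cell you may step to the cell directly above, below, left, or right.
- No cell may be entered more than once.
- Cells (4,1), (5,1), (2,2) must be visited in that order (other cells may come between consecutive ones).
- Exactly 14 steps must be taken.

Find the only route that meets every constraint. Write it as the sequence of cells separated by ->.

(3,1) -> (4,1) -> (5,1) -> (5,2) -> (5,3) -> (4,3) -> (4,2) -> (3,2) -> (2,2) -> (2,1) -> (1,1) -> (1,2) -> (1,3) -> (2,3) -> (3,3)

The waypoints must appear in the order (4,1), (5,1), (2,2), with no cell reused.
Route from (3,1): down 2 to (5,1), right 2 to (5,3), up 1 to (4,3), left 1 to (4,2), up 2 to (2,2), left 1 to (2,1), up 1 to (1,1), right 2 to (1,3), down 2 to (3,3) — 14 moves in all.
Check: order respected (1 at step 1, 2 at step 2, 3 at step 8); 14 moves as required.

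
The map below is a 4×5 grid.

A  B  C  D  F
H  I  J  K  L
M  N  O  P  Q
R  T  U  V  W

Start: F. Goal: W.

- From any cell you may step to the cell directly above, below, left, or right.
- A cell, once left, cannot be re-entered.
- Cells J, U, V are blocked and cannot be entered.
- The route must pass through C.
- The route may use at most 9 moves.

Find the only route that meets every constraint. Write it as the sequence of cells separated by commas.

F, D, C, B, I, N, O, P, Q, W

The budget equals the shortest possible length, so every move has to be on a shortest route through the required cells.
Route from F: 3× left (reaching B), 2× down (reaching N), 3× right (reaching Q), down to W — 9 moves in all.
Check: all required cells visited; 9 ≤ 9 moves.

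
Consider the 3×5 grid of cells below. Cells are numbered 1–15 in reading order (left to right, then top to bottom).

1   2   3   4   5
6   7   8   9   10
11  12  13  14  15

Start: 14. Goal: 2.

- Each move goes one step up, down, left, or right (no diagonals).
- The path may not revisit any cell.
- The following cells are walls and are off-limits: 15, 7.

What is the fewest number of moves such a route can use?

The Manhattan distance from 14 to 2 is |3−1| + |4−2| = 4, so at least 4 moves are needed.
A route of 4 moves achieves this: 14 → 9 → 4 → 3 → 2.
Since 4 matches the lower bound, it is optimal.

4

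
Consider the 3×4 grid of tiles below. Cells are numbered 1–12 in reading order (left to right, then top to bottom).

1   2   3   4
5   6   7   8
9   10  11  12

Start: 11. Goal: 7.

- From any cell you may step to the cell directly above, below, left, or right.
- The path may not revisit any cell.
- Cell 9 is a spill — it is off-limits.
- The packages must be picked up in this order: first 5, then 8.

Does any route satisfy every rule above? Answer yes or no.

One route that works: 11 → 10 → 6 → 5 → 1 → 2 → 3 → 4 → 8 → 7.

yes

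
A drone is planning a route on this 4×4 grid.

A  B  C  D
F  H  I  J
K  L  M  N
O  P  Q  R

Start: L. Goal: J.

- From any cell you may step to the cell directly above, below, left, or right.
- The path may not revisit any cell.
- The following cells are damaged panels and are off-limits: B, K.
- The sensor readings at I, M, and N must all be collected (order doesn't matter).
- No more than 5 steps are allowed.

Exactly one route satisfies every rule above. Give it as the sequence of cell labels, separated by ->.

The budget equals the shortest possible length, so every move has to be on a shortest route through the required cells.
Route from L: up to H, right to I, down to M, right to N, up to J — 5 moves in all.
Check: all required cells visited; 5 ≤ 5 moves.

L -> H -> I -> M -> N -> J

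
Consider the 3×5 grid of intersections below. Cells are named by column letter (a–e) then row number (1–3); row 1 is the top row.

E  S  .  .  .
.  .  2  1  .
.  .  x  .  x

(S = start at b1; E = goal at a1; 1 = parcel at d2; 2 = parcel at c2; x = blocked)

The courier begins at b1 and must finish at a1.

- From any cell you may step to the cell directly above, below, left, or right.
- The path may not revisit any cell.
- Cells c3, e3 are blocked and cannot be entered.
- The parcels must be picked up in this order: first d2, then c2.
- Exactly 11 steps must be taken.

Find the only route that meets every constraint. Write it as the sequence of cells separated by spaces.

b1 c1 d1 e1 e2 d2 c2 b2 b3 a3 a2 a1

The waypoints must appear in the order d2, c2, with no cell reused.
Route from b1: right 3 to e1, down 1 to e2, left 3 to b2, down 1 to b3, left 1 to a3, up 2 to a1 — 11 moves in all.
Check: order respected (1 at step 5, 2 at step 6); 11 moves as required.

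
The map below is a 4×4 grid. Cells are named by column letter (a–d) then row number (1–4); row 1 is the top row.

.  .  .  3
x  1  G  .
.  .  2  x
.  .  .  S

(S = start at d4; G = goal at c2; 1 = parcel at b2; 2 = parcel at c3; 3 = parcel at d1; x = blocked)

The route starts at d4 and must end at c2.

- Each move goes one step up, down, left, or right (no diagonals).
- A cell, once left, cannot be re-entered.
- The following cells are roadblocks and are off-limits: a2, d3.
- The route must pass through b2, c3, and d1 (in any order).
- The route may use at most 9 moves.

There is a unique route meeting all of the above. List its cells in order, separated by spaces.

The budget equals the shortest possible length, so every move has to be on a shortest route through the required cells.
Route from d4: left 1 to c4, up 1 to c3, left 1 to b3, up 2 to b1, right 2 to d1, down 1 to d2, left 1 to c2 — 9 moves in all.
Check: all required cells visited; 9 ≤ 9 moves.

d4 c4 c3 b3 b2 b1 c1 d1 d2 c2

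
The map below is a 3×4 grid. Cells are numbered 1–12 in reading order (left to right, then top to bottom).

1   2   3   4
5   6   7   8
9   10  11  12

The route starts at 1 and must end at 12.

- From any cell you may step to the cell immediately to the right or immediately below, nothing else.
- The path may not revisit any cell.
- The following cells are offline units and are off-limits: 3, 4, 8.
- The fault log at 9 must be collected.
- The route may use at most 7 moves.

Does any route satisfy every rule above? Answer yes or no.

One route that works: 1 → 5 → 9 → 10 → 11 → 12.

yes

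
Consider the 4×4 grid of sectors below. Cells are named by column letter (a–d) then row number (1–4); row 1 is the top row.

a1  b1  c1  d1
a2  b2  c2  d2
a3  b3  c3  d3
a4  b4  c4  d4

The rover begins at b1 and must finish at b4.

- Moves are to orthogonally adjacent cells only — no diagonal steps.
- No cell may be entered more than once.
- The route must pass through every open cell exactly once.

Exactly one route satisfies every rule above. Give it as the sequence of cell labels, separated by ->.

b1 -> a1 -> a2 -> b2 -> c2 -> c1 -> d1 -> d2 -> d3 -> d4 -> c4 -> c3 -> b3 -> a3 -> a4 -> b4

Need to visit all 16 open cells exactly once, starting at b1 and ending at b4.
Route from b1: left 1 to a1, down 1 to a2, right 2 to c2, up 1 to c1, right 1 to d1, down 3 to d4, left 1 to c4, up 1 to c3, left 2 to a3, down 1 to a4, right 1 to b4 — 15 moves in all.
Check: all 16 open cells covered.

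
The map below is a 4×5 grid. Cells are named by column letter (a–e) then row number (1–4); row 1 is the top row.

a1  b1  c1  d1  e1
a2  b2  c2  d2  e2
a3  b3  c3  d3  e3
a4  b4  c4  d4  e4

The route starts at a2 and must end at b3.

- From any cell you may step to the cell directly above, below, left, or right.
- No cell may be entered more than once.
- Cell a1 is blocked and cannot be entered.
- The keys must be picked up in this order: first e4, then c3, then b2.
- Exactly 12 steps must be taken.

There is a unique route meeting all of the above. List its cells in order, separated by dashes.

The waypoints must appear in the order e4, c3, b2, with no cell reused.
Route from a2: 2× down (reaching a4), 4× right (reaching e4), up to e3, 2× left (reaching c3), up to c2, left to b2, down to b3 — 12 moves in all.
Check: order respected (e4 at step 6, c3 at step 9, b2 at step 11); 12 moves as required.

a2 - a3 - a4 - b4 - c4 - d4 - e4 - e3 - d3 - c3 - c2 - b2 - b3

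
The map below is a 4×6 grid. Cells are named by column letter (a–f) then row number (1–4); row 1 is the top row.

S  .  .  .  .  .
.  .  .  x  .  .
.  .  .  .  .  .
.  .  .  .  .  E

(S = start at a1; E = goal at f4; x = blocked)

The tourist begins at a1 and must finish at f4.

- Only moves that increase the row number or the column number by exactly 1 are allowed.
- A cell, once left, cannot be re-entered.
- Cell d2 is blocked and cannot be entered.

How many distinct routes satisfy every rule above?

32

A right/down-only route from a1 to f4 makes exactly 3 down-moves and 5 right-moves in some order.
With no other constraints that would be C(8,3) = 56 routes.
Subtract routes through each blocked cell (inclusion–exclusion for overlaps): − through d2: 24 → 32.
That gives 32 routes.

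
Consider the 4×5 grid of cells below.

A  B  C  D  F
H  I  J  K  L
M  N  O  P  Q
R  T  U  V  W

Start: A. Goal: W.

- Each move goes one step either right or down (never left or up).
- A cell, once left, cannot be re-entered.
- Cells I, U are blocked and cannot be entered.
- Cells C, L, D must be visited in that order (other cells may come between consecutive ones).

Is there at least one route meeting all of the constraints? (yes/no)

no

D lies above L, so going from L to D would need an upward move — but moves only go right/down, so L cannot be visited before D.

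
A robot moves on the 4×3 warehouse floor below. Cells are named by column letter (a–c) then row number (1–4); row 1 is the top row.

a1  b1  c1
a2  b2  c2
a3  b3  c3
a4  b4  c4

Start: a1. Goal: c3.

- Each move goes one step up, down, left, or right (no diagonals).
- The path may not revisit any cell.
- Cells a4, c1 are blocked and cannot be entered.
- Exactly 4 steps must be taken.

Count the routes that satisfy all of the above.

5

Need simple routes of exactly 4 moves from a1 to c3 (Manhattan distance 4, so 0 moves are spent on a detour and 0 undoing it).
Enumerating: a1 a2 a3 b3 c3 | a1 a2 b2 b3 c3 | a1 a2 b2 c2 c3 | a1 b1 b2 b3 c3 | a1 b1 b2 c2 c3.
That gives 5 routes.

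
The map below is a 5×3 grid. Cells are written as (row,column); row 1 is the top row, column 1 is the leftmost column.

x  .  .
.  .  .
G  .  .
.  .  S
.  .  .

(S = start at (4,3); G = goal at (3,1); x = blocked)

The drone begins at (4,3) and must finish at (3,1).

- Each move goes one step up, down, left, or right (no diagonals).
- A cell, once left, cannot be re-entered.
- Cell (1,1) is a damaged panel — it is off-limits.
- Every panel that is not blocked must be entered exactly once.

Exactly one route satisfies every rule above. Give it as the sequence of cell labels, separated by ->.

Need to visit all 14 open cells exactly once, starting at (4,3) and ending at (3,1).
Cell (1,3) has only two open neighbours ((2,3) and (1,2)), so the path must pass straight through it: one of those is the cell it's entered from and the other is where it exits.
Route from (4,3): down 1 to (5,3), left 2 to (5,1), up 1 to (4,1), right 1 to (4,2), up 1 to (3,2), right 1 to (3,3), up 2 to (1,3), left 1 to (1,2), down 1 to (2,2), left 1 to (2,1), down 1 to (3,1) — 13 moves in all.
Check: all 14 open cells covered.

(4,3) -> (5,3) -> (5,2) -> (5,1) -> (4,1) -> (4,2) -> (3,2) -> (3,3) -> (2,3) -> (1,3) -> (1,2) -> (2,2) -> (2,1) -> (3,1)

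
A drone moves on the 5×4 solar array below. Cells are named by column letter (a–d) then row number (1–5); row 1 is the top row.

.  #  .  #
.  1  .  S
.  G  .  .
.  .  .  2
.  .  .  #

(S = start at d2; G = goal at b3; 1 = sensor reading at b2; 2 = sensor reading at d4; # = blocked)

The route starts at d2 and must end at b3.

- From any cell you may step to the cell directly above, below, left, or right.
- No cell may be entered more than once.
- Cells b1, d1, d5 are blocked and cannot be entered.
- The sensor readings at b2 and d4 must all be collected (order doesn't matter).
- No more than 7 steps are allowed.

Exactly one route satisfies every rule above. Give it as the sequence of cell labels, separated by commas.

d2, d3, d4, c4, c3, c2, b2, b3

The 7-move cap with required stops at b2, d4 leaves no slack for detours.
Route from d2: down 2 to d4, left 1 to c4, up 2 to c2, left 1 to b2, down 1 to b3 — 7 moves in all.
Check: all required cells visited; 7 ≤ 7 moves.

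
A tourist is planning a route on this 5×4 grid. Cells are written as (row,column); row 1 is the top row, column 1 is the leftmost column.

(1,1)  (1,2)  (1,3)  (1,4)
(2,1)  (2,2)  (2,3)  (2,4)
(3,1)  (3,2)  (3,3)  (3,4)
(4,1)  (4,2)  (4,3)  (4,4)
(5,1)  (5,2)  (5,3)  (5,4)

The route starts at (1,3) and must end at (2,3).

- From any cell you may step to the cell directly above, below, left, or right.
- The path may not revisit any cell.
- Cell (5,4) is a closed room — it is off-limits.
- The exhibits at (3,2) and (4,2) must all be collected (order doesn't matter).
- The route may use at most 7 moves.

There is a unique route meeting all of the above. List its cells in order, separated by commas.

The budget equals the shortest possible length, so every move has to be on a shortest route through the required cells.
Route from (1,3): left 1 to (1,2), down 3 to (4,2), right 1 to (4,3), up 2 to (2,3) — 7 moves in all.
Check: all required cells visited; 7 ≤ 7 moves.

(1,3), (1,2), (2,2), (3,2), (4,2), (4,3), (3,3), (2,3)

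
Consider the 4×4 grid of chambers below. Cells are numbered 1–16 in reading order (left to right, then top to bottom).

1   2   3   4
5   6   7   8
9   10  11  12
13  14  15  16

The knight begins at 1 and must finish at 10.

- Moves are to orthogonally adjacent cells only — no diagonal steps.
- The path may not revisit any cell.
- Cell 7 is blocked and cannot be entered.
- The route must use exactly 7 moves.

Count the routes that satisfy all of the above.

Need simple routes of exactly 7 moves from 1 to 10 (Manhattan distance 3, so 2 moves are spent on a detour and 2 undoing it).
Enumerating: 1 5 9 13 14 15 11 10 | 1 2 6 5 9 13 14 10 | 1 2 3 4 8 12 11 10.
That gives 3 routes.

3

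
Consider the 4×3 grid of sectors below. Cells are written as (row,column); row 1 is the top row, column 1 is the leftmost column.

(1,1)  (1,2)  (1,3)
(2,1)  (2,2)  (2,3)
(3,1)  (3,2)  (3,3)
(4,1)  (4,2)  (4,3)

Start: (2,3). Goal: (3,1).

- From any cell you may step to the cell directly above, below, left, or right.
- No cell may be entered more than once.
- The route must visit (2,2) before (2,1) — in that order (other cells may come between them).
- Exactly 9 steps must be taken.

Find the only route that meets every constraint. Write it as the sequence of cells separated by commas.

(2,3), (3,3), (4,3), (4,2), (3,2), (2,2), (1,2), (1,1), (2,1), (3,1)

The waypoints must appear in the order (2,2), (2,1), with no cell reused.
Route from (2,3): 2× down (reaching (4,3)), left to (4,2), 3× up (reaching (1,2)), left to (1,1), 2× down (reaching (3,1)) — 9 moves in all.
Check: order respected ((2,2) at step 5, (2,1) at step 8); 9 moves as required.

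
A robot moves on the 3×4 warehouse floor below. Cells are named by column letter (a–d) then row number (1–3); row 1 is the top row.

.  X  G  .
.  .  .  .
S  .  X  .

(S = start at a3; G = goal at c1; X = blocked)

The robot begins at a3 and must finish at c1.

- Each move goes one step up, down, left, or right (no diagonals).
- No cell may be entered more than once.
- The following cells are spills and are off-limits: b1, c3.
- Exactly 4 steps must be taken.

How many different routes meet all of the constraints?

Need simple routes of exactly 4 moves from a3 to c1 (Manhattan distance 4, so 0 moves are spent on a detour and 0 undoing it).
Enumerating: a3 a2 b2 c2 c1 | a3 b3 b2 c2 c1.
That gives 2 routes.

2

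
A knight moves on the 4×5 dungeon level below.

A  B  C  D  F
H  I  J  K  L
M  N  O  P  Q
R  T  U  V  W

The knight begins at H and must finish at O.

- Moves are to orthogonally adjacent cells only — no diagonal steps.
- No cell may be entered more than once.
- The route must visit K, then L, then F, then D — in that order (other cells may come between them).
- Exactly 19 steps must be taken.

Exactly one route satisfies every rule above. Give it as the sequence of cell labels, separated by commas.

H, A, B, I, N, M, R, T, U, V, W, Q, P, K, L, F, D, C, J, O

The waypoints must appear in the order K, L, F, D, with no cell reused.
Route from H: up to A, right to B, 2× down (reaching N), left to M, down to R, 4× right (reaching W), up to Q, left to P, up to K, right to L, up to F, 2× left (reaching C), 2× down (reaching O) — 19 moves in all.
Check: order respected (K at step 13, L at step 14, F at step 15, D at step 16); 19 moves as required.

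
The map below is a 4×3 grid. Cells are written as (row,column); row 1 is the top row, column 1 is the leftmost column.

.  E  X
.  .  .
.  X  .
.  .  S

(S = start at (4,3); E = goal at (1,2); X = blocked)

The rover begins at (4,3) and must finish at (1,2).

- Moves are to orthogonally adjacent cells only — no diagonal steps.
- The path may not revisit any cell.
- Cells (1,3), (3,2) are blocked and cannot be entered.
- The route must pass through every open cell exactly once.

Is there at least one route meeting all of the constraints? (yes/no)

no

Colour the cells like a checkerboard: each orthogonal step flips colour, so a Hamiltonian route alternates colours. Here there are 5 cells of one colour and 5 of the other, with start on the same colour as the goal — the counts and endpoints can't be arranged into an alternating sequence of length 10, so no Hamiltonian route exists.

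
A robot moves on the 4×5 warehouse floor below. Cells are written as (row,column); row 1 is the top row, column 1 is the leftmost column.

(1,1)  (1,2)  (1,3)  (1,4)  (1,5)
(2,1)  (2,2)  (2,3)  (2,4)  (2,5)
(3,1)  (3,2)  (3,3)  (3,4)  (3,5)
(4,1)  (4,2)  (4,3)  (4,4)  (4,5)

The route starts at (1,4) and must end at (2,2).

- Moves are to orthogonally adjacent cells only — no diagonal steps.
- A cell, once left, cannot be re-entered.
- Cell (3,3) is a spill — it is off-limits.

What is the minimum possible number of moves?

3

The Manhattan distance from (1,4) to (2,2) is |1−2| + |4−2| = 3, so at least 3 moves are needed.
A route of 3 moves achieves this: (1,4) → (2,4) → (2,3) → (2,2).
Since 3 matches the lower bound, it is optimal.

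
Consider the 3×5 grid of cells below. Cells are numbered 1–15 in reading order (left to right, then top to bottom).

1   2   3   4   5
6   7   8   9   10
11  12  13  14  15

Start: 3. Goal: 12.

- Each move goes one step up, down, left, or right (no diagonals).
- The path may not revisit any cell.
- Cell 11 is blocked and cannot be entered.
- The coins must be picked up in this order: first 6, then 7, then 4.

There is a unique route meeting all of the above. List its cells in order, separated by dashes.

3 - 2 - 1 - 6 - 7 - 8 - 9 - 4 - 5 - 10 - 15 - 14 - 13 - 12

The waypoints must appear in the order 6, 7, 4, with no cell reused.
Route from 3: 2× left (reaching 1), down to 6, 3× right (reaching 9), up to 4, right to 5, 2× down (reaching 15), 3× left (reaching 12) — 13 moves in all.
Check: order respected (6 at step 3, 7 at step 4, 4 at step 7).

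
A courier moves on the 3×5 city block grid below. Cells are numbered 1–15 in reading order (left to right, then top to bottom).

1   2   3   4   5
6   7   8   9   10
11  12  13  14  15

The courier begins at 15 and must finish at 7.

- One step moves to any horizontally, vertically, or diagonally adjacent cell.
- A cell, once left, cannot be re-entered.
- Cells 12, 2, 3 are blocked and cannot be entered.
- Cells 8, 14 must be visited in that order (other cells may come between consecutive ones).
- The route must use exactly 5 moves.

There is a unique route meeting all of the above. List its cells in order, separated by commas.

The waypoints must appear in the order 8, 14, with no cell reused.
Route from 15: up-left 1 to 9, left 1 to 8, down-right 1 to 14, left 1 to 13, up-left 1 to 7 — 5 moves in all.
Check: order respected (8 at step 2, 14 at step 3); 5 moves as required.

15, 9, 8, 14, 13, 7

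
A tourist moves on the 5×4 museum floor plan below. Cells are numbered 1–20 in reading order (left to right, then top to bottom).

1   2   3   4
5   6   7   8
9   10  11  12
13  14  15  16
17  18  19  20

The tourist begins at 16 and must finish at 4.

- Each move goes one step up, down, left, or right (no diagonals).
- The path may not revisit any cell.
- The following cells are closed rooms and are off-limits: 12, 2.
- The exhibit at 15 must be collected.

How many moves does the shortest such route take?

5

Any route passes through 15 somewhere between 16 and 4. Summing Manhattan distances along the two legs (16 → 15 → 4) gives a lower bound of 1 + 4 = 5 moves.
A route of 5 moves achieves this: 16 → 15 → 11 → 7 → 3 → 4.
Since 5 matches the lower bound, it is optimal.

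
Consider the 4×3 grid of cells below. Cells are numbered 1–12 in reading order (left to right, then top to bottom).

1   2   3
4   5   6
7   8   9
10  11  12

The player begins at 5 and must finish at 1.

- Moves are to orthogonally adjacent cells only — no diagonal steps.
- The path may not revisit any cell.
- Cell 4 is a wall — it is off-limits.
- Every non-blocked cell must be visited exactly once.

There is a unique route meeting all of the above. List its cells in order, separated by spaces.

Need to visit all 11 open cells exactly once, starting at 5 and ending at 1.
Cell 12 has only two open neighbours (9 and 11), so the path must pass straight through it: one of those is the cell it's entered from and the other is where it exits.
Route from 5: down to 8, left to 7, down to 10, 2× right (reaching 12), 3× up (reaching 3), 2× left (reaching 1) — 10 moves in all.
Check: all 11 open cells covered.

5 8 7 10 11 12 9 6 3 2 1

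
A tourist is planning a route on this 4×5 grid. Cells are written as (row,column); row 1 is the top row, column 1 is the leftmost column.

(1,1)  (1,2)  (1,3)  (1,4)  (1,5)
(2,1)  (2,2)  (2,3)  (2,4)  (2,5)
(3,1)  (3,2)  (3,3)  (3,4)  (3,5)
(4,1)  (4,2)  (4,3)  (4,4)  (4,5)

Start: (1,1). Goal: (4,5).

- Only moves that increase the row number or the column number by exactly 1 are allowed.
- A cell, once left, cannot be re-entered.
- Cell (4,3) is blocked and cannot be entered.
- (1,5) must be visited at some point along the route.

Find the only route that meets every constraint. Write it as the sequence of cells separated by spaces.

Moves only go right or down, so the column and row indices never decrease.
Route from (1,1): 4× right (reaching (1,5)), 3× down (reaching (4,5)) — 7 moves in all.
Check: all required cells visited.

(1,1) (1,2) (1,3) (1,4) (1,5) (2,5) (3,5) (4,5)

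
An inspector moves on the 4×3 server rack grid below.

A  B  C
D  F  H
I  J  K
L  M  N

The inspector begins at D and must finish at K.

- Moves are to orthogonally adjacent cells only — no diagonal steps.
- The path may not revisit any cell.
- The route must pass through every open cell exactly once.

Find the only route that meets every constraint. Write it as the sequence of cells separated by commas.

Need to visit all 12 open cells exactly once, starting at D and ending at K.
Route from D: up to A, 2× right (reaching C), down to H, left to F, down to J, left to I, down to L, 2× right (reaching N), up to K — 11 moves in all.
Check: all 12 open cells covered.

D, A, B, C, H, F, J, I, L, M, N, K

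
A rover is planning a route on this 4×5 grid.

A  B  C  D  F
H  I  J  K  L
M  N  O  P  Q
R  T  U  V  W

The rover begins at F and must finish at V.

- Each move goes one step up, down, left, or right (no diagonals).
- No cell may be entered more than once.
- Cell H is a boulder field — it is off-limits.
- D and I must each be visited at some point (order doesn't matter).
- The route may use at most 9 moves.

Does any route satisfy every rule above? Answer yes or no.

yes

One route that works: F → D → K → J → I → N → T → U → V.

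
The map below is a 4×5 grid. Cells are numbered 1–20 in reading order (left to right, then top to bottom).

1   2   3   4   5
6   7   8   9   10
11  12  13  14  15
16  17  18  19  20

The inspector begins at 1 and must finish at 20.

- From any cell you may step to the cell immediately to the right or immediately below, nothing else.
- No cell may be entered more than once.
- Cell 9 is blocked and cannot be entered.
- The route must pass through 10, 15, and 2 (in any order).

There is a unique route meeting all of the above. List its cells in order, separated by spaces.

Moves only go right or down, so the column and row indices never decrease.
Route from 1: 4× right (reaching 5), 3× down (reaching 20) — 7 moves in all.
Check: all required cells visited.

1 2 3 4 5 10 15 20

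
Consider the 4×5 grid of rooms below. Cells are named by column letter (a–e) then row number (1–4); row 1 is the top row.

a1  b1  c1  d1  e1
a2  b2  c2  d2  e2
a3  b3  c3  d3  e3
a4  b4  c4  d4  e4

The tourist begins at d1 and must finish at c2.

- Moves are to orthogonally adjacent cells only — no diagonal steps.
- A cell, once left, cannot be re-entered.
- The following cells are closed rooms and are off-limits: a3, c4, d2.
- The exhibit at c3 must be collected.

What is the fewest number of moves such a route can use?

Any route passes through c3 somewhere between d1 and c2. Summing Manhattan distances along the two legs (d1 → c3 → c2) gives a lower bound of 3 + 1 = 4 moves.
The shortest route satisfying every rule uses 6 moves: d1 → c1 → b1 → b2 → b3 → c3 → c2.
The bound of 4 isn't tight here; checking systematically, no route of length 4 through 5 satisfies every constraint, so 6 is the minimum.

6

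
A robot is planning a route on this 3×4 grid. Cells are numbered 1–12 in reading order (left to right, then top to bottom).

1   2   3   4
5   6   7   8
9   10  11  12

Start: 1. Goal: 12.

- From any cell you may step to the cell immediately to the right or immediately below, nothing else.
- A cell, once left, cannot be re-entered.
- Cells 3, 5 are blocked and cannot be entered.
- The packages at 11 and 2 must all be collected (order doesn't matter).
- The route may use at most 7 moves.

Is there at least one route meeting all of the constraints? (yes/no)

One route that works: 1 → 2 → 6 → 10 → 11 → 12.

yes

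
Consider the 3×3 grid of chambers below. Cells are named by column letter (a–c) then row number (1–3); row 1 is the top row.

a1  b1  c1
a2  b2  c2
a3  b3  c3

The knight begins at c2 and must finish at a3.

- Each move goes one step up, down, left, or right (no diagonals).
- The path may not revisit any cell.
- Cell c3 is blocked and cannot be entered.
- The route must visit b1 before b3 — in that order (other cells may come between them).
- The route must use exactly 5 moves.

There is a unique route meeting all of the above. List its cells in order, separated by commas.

c2, c1, b1, b2, b3, a3

The waypoints must appear in the order b1, b3, with no cell reused.
Route from c2: up to c1, left to b1, 2× down (reaching b3), left to a3 — 5 moves in all.
Check: order respected (b1 at step 2, b3 at step 4); 5 moves as required.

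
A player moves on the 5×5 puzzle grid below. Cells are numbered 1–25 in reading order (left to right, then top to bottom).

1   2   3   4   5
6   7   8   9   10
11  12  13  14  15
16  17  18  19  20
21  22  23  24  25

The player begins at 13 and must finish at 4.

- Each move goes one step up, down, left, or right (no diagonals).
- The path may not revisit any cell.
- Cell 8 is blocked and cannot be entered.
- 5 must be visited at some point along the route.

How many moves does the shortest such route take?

Any route passes through 5 somewhere between 13 and 4. Summing Manhattan distances along the two legs (13 → 5 → 4) gives a lower bound of 4 + 1 = 5 moves.
A route of 5 moves achieves this: 13 → 14 → 9 → 10 → 5 → 4.
Since 5 matches the lower bound, it is optimal.

5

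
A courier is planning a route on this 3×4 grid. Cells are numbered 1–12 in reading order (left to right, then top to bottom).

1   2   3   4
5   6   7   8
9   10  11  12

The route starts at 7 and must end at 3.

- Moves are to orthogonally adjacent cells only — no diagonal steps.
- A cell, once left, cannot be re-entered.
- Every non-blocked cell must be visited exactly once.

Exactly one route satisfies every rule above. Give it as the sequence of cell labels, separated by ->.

Need to visit all 12 open cells exactly once, starting at 7 and ending at 3.
Cell 4 has only two open neighbours (8 and 3), so the path must pass straight through it: one of those is the cell it's entered from and the other is where it exits.
Route from 7: left 1 to 6, up 1 to 2, left 1 to 1, down 2 to 9, right 3 to 12, up 2 to 4, left 1 to 3 — 11 moves in all.
Check: all 12 open cells covered.

7 -> 6 -> 2 -> 1 -> 5 -> 9 -> 10 -> 11 -> 12 -> 8 -> 4 -> 3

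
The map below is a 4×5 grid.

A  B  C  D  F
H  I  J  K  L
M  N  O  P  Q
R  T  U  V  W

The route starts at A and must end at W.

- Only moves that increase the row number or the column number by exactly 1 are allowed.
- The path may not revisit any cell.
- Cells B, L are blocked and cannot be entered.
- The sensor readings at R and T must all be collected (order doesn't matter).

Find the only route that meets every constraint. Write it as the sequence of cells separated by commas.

Moves only go right or down, so the column and row indices never decrease.
Route from A: down 3 to R, right 4 to W — 7 moves in all.
Check: all required cells visited.

A, H, M, R, T, U, V, W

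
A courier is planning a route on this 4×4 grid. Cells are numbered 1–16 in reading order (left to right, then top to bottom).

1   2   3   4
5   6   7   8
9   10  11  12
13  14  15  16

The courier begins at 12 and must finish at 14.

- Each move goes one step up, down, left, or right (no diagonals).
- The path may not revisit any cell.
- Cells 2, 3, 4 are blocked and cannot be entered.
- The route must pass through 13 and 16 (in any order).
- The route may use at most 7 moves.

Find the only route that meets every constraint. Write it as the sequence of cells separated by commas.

12, 16, 15, 11, 10, 9, 13, 14

Any route must reach 13 and 16 and still end at 14 within 7 moves, so the order of the required stops is forced.
Route from 12: down 1 to 16, left 1 to 15, up 1 to 11, left 2 to 9, down 1 to 13, right 1 to 14 — 7 moves in all.
Check: all required cells visited; 7 ≤ 7 moves.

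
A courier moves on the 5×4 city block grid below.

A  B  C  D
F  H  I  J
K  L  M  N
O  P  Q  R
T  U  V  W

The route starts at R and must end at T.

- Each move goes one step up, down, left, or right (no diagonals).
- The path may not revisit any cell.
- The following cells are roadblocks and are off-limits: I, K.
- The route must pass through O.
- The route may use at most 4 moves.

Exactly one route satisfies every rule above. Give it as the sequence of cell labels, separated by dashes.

Any route must reach O and still end at T within 4 moves, so the order of the required stops is forced.
Route from R: 3× left (reaching O), down to T — 4 moves in all.
Check: all required cells visited; 4 ≤ 4 moves.

R - Q - P - O - T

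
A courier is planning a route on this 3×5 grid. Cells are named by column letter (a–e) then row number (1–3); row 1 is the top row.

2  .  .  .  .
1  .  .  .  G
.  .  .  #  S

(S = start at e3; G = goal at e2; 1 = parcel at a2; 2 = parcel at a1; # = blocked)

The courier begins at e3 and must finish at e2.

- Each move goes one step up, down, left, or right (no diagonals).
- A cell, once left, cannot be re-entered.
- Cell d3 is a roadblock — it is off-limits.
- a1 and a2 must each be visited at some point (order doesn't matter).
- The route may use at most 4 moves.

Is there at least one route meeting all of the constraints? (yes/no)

Every way from e3 to a2 runs through e2 — but e2 is where the route must end, so it would be entered once on the way to a2 and again at the finish.

no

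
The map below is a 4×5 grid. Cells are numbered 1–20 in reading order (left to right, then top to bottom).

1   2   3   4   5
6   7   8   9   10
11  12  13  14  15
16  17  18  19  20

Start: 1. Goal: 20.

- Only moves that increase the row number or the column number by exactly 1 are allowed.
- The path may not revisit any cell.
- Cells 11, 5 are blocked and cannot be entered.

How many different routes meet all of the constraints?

29

A right/down-only route from 1 to 20 makes exactly 3 down-moves and 4 right-moves in some order.
With no other constraints that would be C(7,3) = 35 routes.
Subtract routes through each blocked cell (inclusion–exclusion for overlaps): − through 5: 1 − through 11: 5 → 29.
That gives 29 routes.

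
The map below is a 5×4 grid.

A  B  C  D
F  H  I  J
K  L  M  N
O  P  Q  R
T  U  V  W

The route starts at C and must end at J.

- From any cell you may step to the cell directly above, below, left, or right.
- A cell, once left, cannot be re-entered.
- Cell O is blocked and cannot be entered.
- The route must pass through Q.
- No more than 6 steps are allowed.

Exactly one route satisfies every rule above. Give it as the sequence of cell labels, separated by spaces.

C I M Q R N J

Any route must reach Q and still end at J within 6 moves, so the order of the required stops is forced.
Route from C: down 3 to Q, right 1 to R, up 2 to J — 6 moves in all.
Check: all required cells visited; 6 ≤ 6 moves.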